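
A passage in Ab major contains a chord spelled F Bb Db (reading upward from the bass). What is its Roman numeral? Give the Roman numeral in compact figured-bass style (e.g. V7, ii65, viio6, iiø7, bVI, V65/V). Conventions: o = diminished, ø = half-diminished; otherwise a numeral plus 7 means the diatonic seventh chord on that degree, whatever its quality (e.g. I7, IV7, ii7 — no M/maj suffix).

ii64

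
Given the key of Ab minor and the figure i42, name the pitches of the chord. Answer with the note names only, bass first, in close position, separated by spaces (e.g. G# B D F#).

Gb Ab Cb Eb

In Ab minor, scale degree 1 is Ab, and the diatonic chord built there is a minor seventh chord.
That chord is spelled Ab-Cb-Eb-Gb.
With the 42 figure the chord is in third inversion; from the bass Gb upward in close position it reads Gb-Ab-Cb-Eb.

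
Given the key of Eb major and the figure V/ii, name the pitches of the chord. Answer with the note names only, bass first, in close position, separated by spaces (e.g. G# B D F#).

The slash means an applied dominant: we want the dominant of ii. In Eb major, ii is F minor, and its dominant is built on C.
Building a major triad on C gives C-E-G.

C E G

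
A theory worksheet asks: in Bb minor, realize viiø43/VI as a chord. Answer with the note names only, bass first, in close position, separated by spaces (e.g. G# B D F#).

The slash marks an applied leading-tone chord: viio of VI. In Bb minor, VI is Gb, so the leading tone to it is F, a half step below.
Building a half-diminished seventh chord on F gives F-Ab-Cb-Eb.
With the 43 figure the chord is in second inversion; from the bass Cb upward in close position it reads Cb-Eb-F-Ab.

Cb Eb F Ab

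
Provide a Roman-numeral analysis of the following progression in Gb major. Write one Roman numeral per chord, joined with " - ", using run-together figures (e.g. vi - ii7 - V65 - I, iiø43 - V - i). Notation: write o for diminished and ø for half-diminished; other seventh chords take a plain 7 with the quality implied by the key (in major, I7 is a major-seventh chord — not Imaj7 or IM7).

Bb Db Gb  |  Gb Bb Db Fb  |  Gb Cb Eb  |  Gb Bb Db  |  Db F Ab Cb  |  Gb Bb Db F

I6 - V7/IV - IV64 - I - V7 - I7

Bb-Db-Gb has root Gb, degree 1 in Gb major, so I6.
Gb-Bb-Db-Fb: chromatic; Gb is V of IV, so V7/IV.
Gb-Cb-Eb: root Cb is the subdominant; major triad there is IV64.
Gb-Bb-Db: major triad on Gb = scale degree 1 → I.
Db-F-Ab-Cb: dominant seventh chord on Db = scale degree 5 → V7.
Gb-Bb-Db-F: major seventh chord on Gb = scale degree 1 → I7.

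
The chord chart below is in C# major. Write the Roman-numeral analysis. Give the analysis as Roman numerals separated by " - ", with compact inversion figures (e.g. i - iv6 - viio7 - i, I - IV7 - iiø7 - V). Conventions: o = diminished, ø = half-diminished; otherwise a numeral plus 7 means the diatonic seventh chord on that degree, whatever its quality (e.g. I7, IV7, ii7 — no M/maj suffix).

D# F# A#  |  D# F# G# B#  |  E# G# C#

ii - V43 - I6

D#-F#-A# has root D#, degree 2 in C# major, so ii.
D#-F#-G#-B# has root G#, degree 5 in C# major, so V43.
E#-G#-C# has root C#, degree 1 in C# major, so I6.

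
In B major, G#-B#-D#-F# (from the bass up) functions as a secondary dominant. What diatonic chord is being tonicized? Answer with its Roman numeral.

The chord is a dominant seventh chord on G#.
A dominant resolves down a perfect fifth: G# → C#. In B major, C# is scale degree 2, i.e. ii.

ii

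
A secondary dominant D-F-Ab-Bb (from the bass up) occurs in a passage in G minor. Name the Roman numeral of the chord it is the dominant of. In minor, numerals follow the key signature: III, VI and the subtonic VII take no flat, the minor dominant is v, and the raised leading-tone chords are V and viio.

The chord is a dominant seventh chord on Bb.
A dominant resolves down a perfect fifth: Bb → Eb. In G minor, Eb is scale degree 6, i.e. VI.

VI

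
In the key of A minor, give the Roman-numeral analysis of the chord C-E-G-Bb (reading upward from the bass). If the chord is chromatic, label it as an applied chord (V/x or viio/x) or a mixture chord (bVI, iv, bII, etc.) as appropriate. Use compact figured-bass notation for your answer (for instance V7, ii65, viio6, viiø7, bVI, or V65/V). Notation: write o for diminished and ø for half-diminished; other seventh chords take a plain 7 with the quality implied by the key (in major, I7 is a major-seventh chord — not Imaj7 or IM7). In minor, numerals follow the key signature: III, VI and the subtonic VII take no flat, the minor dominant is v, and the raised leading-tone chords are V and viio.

V7/VI

Stacked in thirds the chord is C-E-G-Bb: a dominant seventh chord on C.
C is not a diatonic chord root with this quality in A minor, but it lies a perfect fifth above F (VI), so the chord functions as an applied dominant of VI.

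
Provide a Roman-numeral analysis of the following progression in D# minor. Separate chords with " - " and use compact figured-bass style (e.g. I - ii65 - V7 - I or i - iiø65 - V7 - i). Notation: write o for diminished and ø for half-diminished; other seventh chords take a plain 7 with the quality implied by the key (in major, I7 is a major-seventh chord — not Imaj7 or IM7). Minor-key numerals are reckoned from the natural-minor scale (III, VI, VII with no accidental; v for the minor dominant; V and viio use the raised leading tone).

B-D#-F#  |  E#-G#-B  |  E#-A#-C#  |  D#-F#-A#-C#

B-D#-F#: root B is the submediant; major triad there is VI.
E#-G#-B: root E# is the supertonic; diminished triad there is iio.
E#-A#-C# has root A#, degree 5 in D# minor, so v64.
D#-F#-A#-C# has root D#, degree 1 in D# minor, so i7.

VI - iio - v64 - i7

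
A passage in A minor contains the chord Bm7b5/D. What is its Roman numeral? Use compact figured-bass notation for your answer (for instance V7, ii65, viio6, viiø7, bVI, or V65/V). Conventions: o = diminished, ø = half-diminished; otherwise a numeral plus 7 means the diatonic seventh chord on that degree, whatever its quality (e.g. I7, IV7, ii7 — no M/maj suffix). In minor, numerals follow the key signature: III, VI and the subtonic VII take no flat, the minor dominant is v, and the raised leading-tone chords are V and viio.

iiø65

Stacked in thirds the chord is B-D-F-A: a half-diminished seventh chord on B.
B is scale degree 2 in A minor, and a half-diminished seventh chord on that degree is written iiø7.
With D in the bass the chord is in first inversion, so the figured bass is 65.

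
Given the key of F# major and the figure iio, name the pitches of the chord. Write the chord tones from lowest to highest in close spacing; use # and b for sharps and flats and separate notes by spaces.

iio is the diminished supertonic triad, borrowed from the parallel minor. In F# major that root is G#.
So the chord is G#-B-D, a diminished triad.

G# B D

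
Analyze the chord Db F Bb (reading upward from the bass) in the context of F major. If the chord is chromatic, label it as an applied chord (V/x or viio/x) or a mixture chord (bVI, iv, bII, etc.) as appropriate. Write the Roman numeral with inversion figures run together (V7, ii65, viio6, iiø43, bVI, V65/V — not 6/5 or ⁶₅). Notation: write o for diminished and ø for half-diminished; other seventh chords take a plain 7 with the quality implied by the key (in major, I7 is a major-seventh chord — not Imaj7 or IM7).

iv6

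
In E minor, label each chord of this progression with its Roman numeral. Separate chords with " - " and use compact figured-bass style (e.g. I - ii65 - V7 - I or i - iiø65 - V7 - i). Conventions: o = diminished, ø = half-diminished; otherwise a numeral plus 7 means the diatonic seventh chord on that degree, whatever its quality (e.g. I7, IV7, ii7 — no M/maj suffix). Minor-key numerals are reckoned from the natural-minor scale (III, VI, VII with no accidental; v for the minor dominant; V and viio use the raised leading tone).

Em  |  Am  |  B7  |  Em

Em: root E is the tonic; minor triad there is i.
Am: root A is the subdominant; minor triad there is iv.
B7: dominant seventh chord on B = scale degree 5 → V7.
Em has root E, degree 1 in E minor, so i.

i - iv - V7 - i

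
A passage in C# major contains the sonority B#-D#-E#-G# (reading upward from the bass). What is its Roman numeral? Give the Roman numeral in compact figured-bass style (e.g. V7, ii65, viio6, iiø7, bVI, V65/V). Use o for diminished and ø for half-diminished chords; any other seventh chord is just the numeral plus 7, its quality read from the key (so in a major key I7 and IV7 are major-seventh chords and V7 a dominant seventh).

iii43

Stacked in thirds the chord is E#-G#-B#-D#: a minor seventh chord on E#.
In C# major, E# is the mediant; the diatonic minor seventh chord there is iii7.
With B# in the bass the chord is in second inversion, so the figured bass is 43.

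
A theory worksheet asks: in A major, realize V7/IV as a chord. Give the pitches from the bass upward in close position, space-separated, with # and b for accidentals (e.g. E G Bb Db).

The slash means an applied dominant: we want the dominant of IV. In A major, IV is D major, and its dominant is built on A.
Building a dominant seventh chord on A gives A-C#-E-G.

A C# E G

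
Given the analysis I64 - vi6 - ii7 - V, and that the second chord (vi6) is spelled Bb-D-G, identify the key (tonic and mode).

The anchor chord is a minor triad on G, labeled vi6.
vi6 on G implies G is the submediant; that puts the tonic at Bb, and the lowercase numeral fits major mode.

Bb major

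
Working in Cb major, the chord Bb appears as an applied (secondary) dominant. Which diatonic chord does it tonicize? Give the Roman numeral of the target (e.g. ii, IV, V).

The chord is a major triad on Bb.
A dominant resolves down a perfect fifth: Bb → Eb. In Cb major, Eb is scale degree 3, i.e. iii.

iii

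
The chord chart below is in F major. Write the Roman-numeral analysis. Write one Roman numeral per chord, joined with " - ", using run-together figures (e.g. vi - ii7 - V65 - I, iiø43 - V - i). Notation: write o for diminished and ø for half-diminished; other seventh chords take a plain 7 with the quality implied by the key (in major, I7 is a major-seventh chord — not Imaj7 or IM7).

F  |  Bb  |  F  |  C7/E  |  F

F has root F, degree 1 in F major, so I.
Bb has root Bb, degree 4 in F major, so IV.
F: major triad on F = scale degree 1 → I.
C7/E: root C is the dominant; dominant seventh chord there is V65.
F: root F is the tonic; major triad there is I.

I - IV - I - V65 - I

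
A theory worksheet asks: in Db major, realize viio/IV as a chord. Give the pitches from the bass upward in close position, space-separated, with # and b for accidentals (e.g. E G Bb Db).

F Ab Cb

viio/IV is a secondary leading-tone chord. The target IV is Gb in Db major; the applied chord is rooted a semitone below, on F.
Building a diminished triad on F gives F-Ab-Cb.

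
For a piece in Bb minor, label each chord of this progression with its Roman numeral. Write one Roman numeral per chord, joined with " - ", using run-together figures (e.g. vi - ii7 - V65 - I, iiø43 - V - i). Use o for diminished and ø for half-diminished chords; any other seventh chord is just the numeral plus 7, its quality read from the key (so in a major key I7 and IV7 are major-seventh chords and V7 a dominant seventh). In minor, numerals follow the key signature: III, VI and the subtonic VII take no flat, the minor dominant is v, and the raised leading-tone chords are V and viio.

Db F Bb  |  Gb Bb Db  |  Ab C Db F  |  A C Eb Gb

Db-F-Bb: minor triad on Bb = scale degree 1 → i6.
Gb-Bb-Db: major triad on Gb = scale degree 6 → VI.
Ab-C-Db-F has root Db, degree 3 in Bb minor, so III43.
A-C-Eb-Gb: fully diminished seventh chord on A = scale degree 7 → viio7.

i6 - VI - III43 - viio7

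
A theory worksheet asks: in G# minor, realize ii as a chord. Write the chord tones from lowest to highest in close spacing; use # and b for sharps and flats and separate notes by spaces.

ii is the minor supertonic, borrowed from the parallel major (the Dorian ii). In G# minor that root is A#.
So the chord is A#-C#-E#, a minor triad.

A# C# E#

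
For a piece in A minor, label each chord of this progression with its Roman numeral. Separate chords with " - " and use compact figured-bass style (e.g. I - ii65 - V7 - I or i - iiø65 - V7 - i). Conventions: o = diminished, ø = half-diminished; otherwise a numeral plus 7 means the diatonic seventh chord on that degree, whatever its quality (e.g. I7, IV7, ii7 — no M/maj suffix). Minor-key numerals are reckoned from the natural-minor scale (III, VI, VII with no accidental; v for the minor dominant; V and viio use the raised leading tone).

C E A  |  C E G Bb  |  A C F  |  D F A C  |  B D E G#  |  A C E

C-E-A: minor triad on A = scale degree 1 → i6.
C-E-G-Bb is the secondary dominant of VI (dominant seventh chord on C): V7/VI.
A-C-F: root F is the submediant; major triad there is VI6.
D-F-A-C: root D is the subdominant; minor seventh chord there is iv7.
B-D-E-G#: root E is the dominant; dominant seventh chord there is V43.
A-C-E: root A is the tonic; minor triad there is i.

i6 - V7/VI - VI6 - iv7 - V43 - i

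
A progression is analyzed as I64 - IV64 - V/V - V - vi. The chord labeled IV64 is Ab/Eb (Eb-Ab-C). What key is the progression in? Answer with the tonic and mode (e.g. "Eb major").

Eb major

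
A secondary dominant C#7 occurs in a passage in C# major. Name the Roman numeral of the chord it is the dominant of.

The chord is a dominant seventh chord on C#.
A dominant resolves down a perfect fifth: C# → F#. In C# major, F# is scale degree 4, i.e. IV.

IV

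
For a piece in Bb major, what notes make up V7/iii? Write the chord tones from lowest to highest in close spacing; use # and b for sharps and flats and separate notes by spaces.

A C# E G

The slash means an applied dominant: we want the dominant of iii. In Bb major, iii is D minor, and its dominant is built on A.
Building a dominant seventh chord on A gives A-C#-E-G.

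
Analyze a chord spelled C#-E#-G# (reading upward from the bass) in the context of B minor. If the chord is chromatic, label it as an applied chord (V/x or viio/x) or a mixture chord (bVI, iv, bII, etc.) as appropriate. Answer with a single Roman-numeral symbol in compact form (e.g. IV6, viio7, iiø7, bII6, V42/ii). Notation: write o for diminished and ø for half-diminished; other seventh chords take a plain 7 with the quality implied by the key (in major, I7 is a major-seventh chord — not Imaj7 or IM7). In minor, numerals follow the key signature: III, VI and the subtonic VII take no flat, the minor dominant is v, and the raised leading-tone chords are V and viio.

V/V

Stacked in thirds the chord is C#-E#-G#: a major triad on C#.
C# is not a diatonic chord root with this quality in B minor, but it lies a perfect fifth above F# (V), so the chord functions as an applied dominant of V.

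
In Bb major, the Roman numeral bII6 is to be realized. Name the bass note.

Eb

bII in Bb major has root Cb; the chord is Cb-Eb-Gb.
The figure 6 means first inversion — the third is in the bass.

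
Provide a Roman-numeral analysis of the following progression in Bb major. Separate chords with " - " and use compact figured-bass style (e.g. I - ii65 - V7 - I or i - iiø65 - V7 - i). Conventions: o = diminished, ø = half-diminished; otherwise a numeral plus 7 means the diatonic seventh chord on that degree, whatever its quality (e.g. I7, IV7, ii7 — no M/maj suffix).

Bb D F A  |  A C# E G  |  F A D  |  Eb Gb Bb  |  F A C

I7 - V7/iii - iii6 - iv - V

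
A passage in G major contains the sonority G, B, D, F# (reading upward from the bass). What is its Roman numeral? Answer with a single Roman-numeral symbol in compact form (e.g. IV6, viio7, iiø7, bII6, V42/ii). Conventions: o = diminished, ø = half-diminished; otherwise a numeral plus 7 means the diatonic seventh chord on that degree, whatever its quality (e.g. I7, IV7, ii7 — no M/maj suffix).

I7

The pitches G-B-D-F# form a major seventh chord rooted on G.
In G major, G is the tonic; the diatonic major seventh chord there is I7.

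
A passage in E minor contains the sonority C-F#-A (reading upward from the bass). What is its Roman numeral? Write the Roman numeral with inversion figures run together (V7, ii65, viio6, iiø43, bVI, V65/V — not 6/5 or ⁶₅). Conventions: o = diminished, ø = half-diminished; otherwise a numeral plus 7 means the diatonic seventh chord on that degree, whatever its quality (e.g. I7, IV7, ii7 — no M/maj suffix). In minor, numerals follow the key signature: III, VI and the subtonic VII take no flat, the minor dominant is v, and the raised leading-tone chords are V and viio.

iio64

Stacked in thirds the chord is F#-A-C: a diminished triad on F#.
In E minor, F# is the supertonic; the diatonic diminished triad there is iio.
With C in the bass the chord is in second inversion, so the figured bass is 64.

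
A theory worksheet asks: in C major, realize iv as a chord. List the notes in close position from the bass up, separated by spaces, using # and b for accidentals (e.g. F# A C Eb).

F Ab C

iv is the minor subdominant, borrowed from the parallel minor. In C major that root is F.
So the chord is F-Ab-C, a minor triad.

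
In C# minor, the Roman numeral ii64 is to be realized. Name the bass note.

A#

ii in C# minor has root D#; the chord is D#-F#-A#.
The figure 64 means second inversion — the fifth is in the bass.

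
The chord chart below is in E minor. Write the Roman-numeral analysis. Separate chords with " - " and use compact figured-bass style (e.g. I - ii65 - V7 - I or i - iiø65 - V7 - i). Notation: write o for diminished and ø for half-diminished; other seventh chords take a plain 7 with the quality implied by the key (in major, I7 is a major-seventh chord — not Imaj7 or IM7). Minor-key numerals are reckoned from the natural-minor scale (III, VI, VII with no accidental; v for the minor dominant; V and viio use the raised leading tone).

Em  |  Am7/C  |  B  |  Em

Em: minor triad on E = scale degree 1 → i.
Am7/C: root A is the subdominant; minor seventh chord there is iv65.
B: root B is the dominant; major triad there is V.
Em: root E is the tonic; minor triad there is i.

i - iv65 - V - i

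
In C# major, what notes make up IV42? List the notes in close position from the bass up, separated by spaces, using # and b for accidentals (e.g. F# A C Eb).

The numeral's case and figure indicate a major seventh chord. In C# major its root, the subdominant, is F#.
Stacking thirds from F# gives F#-A#-C#-E#.
With the 42 figure the chord is in third inversion; from the bass E# upward in close position it reads E#-F#-A#-C#.

E# F# A# C#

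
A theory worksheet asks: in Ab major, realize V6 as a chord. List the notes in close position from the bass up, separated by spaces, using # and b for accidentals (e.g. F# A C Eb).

G Bb Eb

The numeral's case and figure indicate a major triad. In Ab major its root, the dominant, is Eb.
Stacking thirds from Eb gives Eb-G-Bb.
The figured bass 6 indicates first inversion, placing the third (G) in the bass: G-Bb-Eb.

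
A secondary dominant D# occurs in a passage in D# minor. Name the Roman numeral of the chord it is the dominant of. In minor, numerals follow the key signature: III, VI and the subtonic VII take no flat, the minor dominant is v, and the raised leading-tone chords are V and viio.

iv

The chord is a major triad on D#.
A dominant resolves down a perfect fifth: D# → G#. In D# minor, G# is scale degree 4, i.e. iv.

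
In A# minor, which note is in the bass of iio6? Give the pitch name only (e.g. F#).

D#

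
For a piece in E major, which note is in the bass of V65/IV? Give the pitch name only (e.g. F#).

G#

The applied chord V65/IV is rooted on E: E-G#-B-D.
The figure 65 means first inversion — the third is in the bass.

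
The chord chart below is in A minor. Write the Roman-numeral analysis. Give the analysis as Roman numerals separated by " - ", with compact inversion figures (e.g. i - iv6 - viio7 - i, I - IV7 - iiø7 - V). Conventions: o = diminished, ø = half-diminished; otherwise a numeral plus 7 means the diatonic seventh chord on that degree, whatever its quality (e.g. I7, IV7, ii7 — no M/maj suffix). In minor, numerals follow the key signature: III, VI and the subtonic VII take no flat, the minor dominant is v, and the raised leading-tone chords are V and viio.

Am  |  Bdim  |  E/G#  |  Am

i - iio - V6 - i

Am has root A, degree 1 in A minor, so i.
Bdim: root B is the supertonic; diminished triad there is iio.
E/G#: root E is the dominant; major triad there is V6.
Am: root A is the tonic; minor triad there is i.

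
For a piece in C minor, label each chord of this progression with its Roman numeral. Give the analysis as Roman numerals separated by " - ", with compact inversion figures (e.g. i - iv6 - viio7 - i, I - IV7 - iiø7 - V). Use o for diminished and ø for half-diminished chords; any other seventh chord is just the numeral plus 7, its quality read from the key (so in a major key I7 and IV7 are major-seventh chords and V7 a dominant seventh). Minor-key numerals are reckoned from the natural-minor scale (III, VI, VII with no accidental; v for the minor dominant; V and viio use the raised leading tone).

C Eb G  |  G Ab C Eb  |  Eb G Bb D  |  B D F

C-Eb-G has root C, degree 1 in C minor, so i.
G-Ab-C-Eb: root Ab is the submediant; major seventh chord there is VI42.
Eb-G-Bb-D: root Eb is the mediant; major seventh chord there is III7.
B-D-F has root B, degree 7 in C minor, so viio.

i - VI42 - III7 - viio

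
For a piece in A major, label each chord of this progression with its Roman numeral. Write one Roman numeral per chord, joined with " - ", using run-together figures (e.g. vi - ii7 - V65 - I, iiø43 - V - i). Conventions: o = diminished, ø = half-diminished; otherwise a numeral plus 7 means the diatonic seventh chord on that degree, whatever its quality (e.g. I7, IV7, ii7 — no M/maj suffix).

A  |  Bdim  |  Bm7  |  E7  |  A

A: major triad on A = scale degree 1 → I.
Bdim is non-diatonic — iio, a mixture chord from A minor.
Bm7: root B is the supertonic; minor seventh chord there is ii7.
E7: dominant seventh chord on E = scale degree 5 → V7.
A: root A is the tonic; major triad there is I.

I - iio - ii7 - V7 - I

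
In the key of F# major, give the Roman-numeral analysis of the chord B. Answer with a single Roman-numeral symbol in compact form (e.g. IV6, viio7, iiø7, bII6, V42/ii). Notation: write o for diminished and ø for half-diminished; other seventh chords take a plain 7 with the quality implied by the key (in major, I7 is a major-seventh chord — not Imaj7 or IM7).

Stacked in thirds the chord is B-D#-F#: a major triad on B.
In F# major, B is the subdominant; the diatonic major triad there is IV.

IV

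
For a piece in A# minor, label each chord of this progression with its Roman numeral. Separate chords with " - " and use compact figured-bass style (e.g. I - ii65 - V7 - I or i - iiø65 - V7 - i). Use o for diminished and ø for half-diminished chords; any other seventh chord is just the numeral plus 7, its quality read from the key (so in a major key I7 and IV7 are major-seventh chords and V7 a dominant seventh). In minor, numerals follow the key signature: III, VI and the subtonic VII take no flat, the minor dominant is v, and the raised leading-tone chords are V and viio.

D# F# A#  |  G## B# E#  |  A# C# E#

iv - V6 - i

D#-F#-A#: root D# is the subdominant; minor triad there is iv.
G##-B#-E# has root E#, degree 5 in A# minor, so V6.
A#-C#-E#: minor triad on A# = scale degree 1 → i.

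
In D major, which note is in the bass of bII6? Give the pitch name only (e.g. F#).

G

bII in D major has root Eb; the chord is Eb-G-Bb.
The figure 6 means first inversion — the third is in the bass.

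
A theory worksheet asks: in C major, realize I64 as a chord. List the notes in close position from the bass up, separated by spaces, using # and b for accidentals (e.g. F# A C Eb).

G C E

The numeral's case and figure indicate a major triad. In C major its root, the tonic, is C.
That chord is spelled C-E-G.
With the 64 figure the chord is in second inversion; from the bass G upward in close position it reads G-C-E.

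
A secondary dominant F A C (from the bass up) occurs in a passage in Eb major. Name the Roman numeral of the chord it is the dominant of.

V

The chord is a major triad on F.
A dominant resolves down a perfect fifth: F → Bb. In Eb major, Bb is scale degree 5, i.e. V.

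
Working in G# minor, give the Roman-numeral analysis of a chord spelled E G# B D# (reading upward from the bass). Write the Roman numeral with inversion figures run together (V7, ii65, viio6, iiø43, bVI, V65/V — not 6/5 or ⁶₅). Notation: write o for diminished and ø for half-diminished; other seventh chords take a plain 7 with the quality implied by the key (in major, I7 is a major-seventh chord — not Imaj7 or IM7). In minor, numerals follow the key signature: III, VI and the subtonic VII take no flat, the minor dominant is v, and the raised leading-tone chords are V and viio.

VI7

Stacked in thirds the chord is E-G#-B-D#: a major seventh chord on E.
In G# minor, E is the submediant; the diatonic major seventh chord there is VI7.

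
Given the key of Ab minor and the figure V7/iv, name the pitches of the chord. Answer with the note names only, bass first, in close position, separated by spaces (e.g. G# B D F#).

V7/iv is a secondary dominant — the dominant seventh of iv. iv in Ab minor is Db, so the applied chord's root is Ab, a perfect fifth above.
Building a dominant seventh chord on Ab gives Ab-C-Eb-Gb.

Ab C Eb Gb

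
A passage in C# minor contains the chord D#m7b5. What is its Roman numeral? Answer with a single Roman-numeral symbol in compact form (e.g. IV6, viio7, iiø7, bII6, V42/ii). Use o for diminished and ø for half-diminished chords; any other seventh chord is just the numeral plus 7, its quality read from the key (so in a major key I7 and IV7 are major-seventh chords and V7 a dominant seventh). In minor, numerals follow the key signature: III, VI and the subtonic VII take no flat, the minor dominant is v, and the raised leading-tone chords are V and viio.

iiø7

The pitches D#-F#-A-C# form a half-diminished seventh chord rooted on D#.
D# is scale degree 2 in C# minor, and a half-diminished seventh chord on that degree is written iiø7.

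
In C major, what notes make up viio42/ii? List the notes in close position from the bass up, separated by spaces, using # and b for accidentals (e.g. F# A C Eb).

Bb C# E G

The slash marks an applied leading-tone chord: viio of ii. In C major, ii is D, so the leading tone to it is C#, a half step below.
Building a fully diminished seventh chord on C# gives C#-E-G-Bb.
With the 42 figure the chord is in third inversion; from the bass Bb upward in close position it reads Bb-C#-E-G.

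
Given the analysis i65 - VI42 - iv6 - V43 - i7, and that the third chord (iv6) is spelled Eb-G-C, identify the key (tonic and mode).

G minor

iv6 is given as Eb-G-C — a minor triad with root C.
iv6 on C implies C is the subdominant; that puts the tonic at G, and the lowercase numeral fits minor mode.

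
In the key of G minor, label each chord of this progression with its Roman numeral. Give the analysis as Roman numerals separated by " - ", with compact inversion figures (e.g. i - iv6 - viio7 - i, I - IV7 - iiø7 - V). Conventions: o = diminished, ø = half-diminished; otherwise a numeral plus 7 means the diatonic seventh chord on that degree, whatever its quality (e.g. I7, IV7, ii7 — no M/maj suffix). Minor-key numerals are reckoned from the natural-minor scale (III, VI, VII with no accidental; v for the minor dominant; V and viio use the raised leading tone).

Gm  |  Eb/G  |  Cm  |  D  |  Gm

Gm has root G, degree 1 in G minor, so i.
Eb/G: major triad on Eb = scale degree 6 → VI6.
Cm has root C, degree 4 in G minor, so iv.
D: major triad on D = scale degree 5 → V.
Gm: root G is the tonic; minor triad there is i.

i - VI6 - iv - V - i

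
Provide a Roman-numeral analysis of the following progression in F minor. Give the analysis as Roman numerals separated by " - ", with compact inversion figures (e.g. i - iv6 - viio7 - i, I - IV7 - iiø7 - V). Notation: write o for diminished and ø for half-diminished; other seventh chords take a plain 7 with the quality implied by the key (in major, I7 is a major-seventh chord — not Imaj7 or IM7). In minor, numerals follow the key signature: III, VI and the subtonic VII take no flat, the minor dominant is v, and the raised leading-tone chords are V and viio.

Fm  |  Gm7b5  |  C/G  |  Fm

Fm has root F, degree 1 in F minor, so i.
Gm7b5 has root G, degree 2 in F minor, so iiø7.
C/G: major triad on C = scale degree 5 → V64.
Fm: minor triad on F = scale degree 1 → i.

i - iiø7 - V64 - i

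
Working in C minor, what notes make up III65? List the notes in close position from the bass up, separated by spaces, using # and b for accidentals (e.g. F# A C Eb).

In C minor, the mediant is Eb, and the diatonic chord built there is a major seventh chord.
That chord is spelled Eb-G-Bb-D.
With the 65 figure the chord is in first inversion; from the bass G upward in close position it reads G-Bb-D-Eb.

G Bb D Eb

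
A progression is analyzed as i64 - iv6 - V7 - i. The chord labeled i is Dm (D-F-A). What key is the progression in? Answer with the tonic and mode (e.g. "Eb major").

D minor

The anchor chord is a minor triad on D, labeled i.
If D is scale degree 1 and the mode makes that degree carry a minor triad, the tonic is D and the mode is minor.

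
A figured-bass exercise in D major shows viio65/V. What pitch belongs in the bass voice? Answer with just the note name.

The applied chord viio65/V is rooted on G#: G#-B-D-F.
The figure 65 means first inversion — the third is in the bass.

B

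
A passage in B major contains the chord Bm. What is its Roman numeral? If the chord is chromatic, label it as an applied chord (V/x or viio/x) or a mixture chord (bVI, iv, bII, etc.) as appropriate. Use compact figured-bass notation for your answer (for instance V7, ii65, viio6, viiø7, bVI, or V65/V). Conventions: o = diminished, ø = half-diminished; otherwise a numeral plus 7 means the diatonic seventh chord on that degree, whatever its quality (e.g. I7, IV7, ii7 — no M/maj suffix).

i

The pitches B-D-F# form a minor triad rooted on B.
B is the first degree of B major. This is the minor tonic, borrowed from the parallel minor.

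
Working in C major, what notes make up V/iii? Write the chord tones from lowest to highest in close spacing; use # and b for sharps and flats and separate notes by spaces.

The slash means an applied dominant: we want the dominant of iii. In C major, iii is E minor, and its dominant is built on B.
Building a major triad on B gives B-D#-F#.

B D# F#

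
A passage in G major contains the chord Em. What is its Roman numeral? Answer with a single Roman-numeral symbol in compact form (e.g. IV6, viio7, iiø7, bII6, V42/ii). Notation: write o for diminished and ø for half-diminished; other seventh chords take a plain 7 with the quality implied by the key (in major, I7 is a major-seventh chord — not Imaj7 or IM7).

vi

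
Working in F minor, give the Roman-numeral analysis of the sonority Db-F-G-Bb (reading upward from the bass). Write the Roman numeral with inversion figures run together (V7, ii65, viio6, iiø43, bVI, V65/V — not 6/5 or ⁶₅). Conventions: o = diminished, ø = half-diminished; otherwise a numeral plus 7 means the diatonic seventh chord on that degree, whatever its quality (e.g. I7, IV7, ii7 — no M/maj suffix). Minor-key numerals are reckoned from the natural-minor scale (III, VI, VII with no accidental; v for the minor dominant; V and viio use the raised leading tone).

Stacked in thirds the chord is G-Bb-Db-F: a half-diminished seventh chord on G.
In F minor, G is the supertonic; the diatonic half-diminished seventh chord there is iiø7.
With Db in the bass the chord is in second inversion, so the figured bass is 43.

iiø43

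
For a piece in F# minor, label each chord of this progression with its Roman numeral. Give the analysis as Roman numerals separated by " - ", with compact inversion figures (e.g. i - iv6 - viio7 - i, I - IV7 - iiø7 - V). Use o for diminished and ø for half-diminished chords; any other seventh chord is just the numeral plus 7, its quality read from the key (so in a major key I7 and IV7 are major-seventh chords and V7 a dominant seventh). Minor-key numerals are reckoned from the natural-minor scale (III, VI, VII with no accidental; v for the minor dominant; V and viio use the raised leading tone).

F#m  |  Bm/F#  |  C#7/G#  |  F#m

i - iv64 - V43 - i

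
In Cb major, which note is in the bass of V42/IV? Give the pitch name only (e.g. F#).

The applied chord V42/IV is rooted on Cb: Cb-Eb-Gb-Bbb.
The figure 42 means third inversion — the seventh is in the bass.

Bbb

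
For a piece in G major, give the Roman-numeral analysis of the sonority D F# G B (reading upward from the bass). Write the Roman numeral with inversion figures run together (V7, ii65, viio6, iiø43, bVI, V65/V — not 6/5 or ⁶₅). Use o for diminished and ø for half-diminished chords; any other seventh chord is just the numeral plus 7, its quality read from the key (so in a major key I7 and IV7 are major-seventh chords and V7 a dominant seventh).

Stacked in thirds the chord is G-B-D-F#: a major seventh chord on G.
G is scale degree 1 in G major, and a major seventh chord on that degree is written I7.
With D in the bass the chord is in second inversion, so the figured bass is 43.

I43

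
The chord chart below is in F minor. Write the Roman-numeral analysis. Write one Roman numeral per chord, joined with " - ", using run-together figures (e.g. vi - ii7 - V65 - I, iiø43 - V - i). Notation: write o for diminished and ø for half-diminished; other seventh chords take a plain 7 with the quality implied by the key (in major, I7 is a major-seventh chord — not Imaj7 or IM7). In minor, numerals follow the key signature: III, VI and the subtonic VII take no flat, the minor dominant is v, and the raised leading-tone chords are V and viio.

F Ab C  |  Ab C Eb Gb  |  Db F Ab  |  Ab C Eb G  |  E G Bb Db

i - V7/VI - VI - III7 - viio7

F-Ab-C: root F is the tonic; minor triad there is i.
Ab-C-Eb-Gb is the secondary dominant of VI (dominant seventh chord on Ab): V7/VI.
Db-F-Ab: root Db is the submediant; major triad there is VI.
Ab-C-Eb-G has root Ab, degree 3 in F minor, so III7.
E-G-Bb-Db: fully diminished seventh chord on E = scale degree 7 → viio7.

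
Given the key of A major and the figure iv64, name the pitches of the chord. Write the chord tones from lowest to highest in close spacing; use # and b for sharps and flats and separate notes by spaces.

Scale degree 4 in A major is D; here the chord built on it is altered to a minor triad. iv64 is the minor subdominant, borrowed from the parallel minor.
So the chord is D-F-A.
With the 64 figure the chord is in second inversion; from the bass A upward in close position it reads A-D-F.

A D F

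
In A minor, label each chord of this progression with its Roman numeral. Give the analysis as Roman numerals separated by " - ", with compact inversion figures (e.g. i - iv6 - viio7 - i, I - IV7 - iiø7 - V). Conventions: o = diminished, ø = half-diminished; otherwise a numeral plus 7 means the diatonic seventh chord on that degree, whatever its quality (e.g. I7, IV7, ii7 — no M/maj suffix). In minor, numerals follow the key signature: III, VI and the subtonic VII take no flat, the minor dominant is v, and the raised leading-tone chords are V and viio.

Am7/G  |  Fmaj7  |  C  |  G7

i42 - VI7 - III - VII7

Am7/G: root A is the tonic; minor seventh chord there is i42.
Fmaj7 has root F, degree 6 in A minor, so VI7.
C has root C, degree 3 in A minor, so III.
G7: dominant seventh chord on G = scale degree 7 → VII7.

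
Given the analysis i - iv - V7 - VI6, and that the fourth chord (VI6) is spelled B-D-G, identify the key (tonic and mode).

The chord G/B is a major triad rooted on G; its label is VI6.
VI6 on G implies G is the submediant; that puts the tonic at B, and the uppercase numeral fits minor mode.

B minor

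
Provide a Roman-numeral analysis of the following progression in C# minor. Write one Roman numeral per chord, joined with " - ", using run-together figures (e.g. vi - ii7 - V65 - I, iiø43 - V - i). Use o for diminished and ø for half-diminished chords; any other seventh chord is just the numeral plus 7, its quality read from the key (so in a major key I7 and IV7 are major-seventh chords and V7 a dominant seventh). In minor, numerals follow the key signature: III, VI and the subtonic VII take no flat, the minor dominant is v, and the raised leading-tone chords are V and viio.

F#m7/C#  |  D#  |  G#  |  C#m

iv43 - V/V - V - i

F#m7/C# has root F#, degree 4 in C# minor, so iv43.
D#: chromatic; D# is V of V, so V/V.
G# has root G#, degree 5 in C# minor, so V.
C#m: root C# is the tonic; minor triad there is i.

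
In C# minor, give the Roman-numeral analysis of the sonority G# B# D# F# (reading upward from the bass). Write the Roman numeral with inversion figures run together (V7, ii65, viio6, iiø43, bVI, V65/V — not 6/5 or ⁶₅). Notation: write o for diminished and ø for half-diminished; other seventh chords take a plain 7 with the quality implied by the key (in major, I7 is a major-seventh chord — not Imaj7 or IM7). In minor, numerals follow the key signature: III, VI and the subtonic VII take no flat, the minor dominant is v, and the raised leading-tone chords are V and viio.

V7

The pitches G#-B#-D#-F# form a dominant seventh chord rooted on G#.
In C# minor, G# is the dominant; the diatonic dominant seventh chord there is V7.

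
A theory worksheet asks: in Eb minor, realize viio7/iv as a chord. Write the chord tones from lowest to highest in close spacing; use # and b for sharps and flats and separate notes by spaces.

G Bb Db Fb

viio7/iv is a secondary leading-tone chord. The target iv is Ab in Eb minor; the applied chord is rooted a semitone below, on G.
Building a fully diminished seventh chord on G gives G-Bb-Db-Fb.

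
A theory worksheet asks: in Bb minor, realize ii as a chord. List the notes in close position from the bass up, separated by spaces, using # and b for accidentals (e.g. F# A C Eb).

ii is the minor supertonic, borrowed from the parallel major (the Dorian ii). In Bb minor that root is C.
So the chord is C-Eb-G.

C Eb G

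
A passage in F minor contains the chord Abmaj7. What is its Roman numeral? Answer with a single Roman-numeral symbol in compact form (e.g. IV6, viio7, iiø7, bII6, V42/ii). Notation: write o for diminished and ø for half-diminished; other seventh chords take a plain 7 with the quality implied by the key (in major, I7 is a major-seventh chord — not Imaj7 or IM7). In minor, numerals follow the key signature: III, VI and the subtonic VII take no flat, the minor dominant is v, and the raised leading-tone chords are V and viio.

III7

The pitches Ab-C-Eb-G form a major seventh chord rooted on Ab.
In F minor, Ab is the mediant; the diatonic major seventh chord there is III7.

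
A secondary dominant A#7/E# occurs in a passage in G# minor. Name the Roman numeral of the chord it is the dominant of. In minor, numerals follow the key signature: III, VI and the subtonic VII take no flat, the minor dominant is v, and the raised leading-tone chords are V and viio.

The chord is a dominant seventh chord on A#.
A dominant resolves down a perfect fifth: A# → D#. In G# minor, D# is scale degree 5, i.e. V.

V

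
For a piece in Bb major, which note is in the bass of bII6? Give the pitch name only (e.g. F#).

bII in Bb major has root Cb; the chord is Cb-Eb-Gb.
The figure 6 means first inversion — the third is in the bass.

Eb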